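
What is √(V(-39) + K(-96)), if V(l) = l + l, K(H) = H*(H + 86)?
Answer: 21*√2 ≈ 29.698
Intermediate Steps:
K(H) = H*(86 + H)
V(l) = 2*l
√(V(-39) + K(-96)) = √(2*(-39) - 96*(86 - 96)) = √(-78 - 96*(-10)) = √(-78 + 960) = √882 = 21*√2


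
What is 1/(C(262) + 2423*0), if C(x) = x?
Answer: 1/262 ≈ 0.0038168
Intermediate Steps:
1/(C(262) + 2423*0) = 1/(262 + 2423*0) = 1/(262 + 0) = 1/262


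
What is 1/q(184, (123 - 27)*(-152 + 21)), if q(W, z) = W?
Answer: 1/184 ≈ 0.0054348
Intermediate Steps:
1/q(184, (123 - 27)*(-152 + 21)) = 1/184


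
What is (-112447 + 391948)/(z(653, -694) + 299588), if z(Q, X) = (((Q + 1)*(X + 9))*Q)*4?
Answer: -279501/1169850292 ≈ -0.00023892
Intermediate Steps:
z(Q, X) = 4*Q*(1 + Q)*(9 + X) (z(Q, X) = (((1 + Q)*(9 + X))*Q)*4 = (Q*(1 + Q)*(9 + X))*4 = 4*Q*(1 + Q)*(9 + X))
(-112447 + 391948)/(z(653, -694) + 299588) = (-112447 + 391948)/(4*653*(9 - 694 + 9*653 + 653*(-694)) + 299588) = 279501/(4*653*(9 - 694 + 5877 - 453182) + 299588) = 279501/(4*653*(-447990) + 299588) = 279501/(-1170149880 + 299588) = 279501/(-1169850292) = 279501*(-1/1169850292) = -279501/1169850292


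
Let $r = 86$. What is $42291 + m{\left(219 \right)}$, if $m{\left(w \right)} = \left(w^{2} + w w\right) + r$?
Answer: $138299$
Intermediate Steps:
$m{\left(w \right)} = 86 + 2 w^{2}$ ($m{\left(w \right)} = \left(w^{2} + w w\right) + 86 = \left(w^{2} + w^{2}\right) + 86 = 2 w^{2} + 86 = 86 + 2 w^{2}$)
$42291 + m{\left(219 \right)} = 42291 + \left(86 + 2 \cdot 219^{2}\right) = 42291 + \left(86 + 2 \cdot 47961\right) = 42291 + \left(86 + 95922\right) = 42291 + 96008 = 138299$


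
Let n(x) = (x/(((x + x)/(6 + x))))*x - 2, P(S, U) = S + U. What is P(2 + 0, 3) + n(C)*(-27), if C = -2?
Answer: 167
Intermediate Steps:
n(x) = -2 + x*(3 + x/2) (n(x) = (x/(((2*x)/(6 + x))))*x - 2 = (x/((2*x/(6 + x))))*x - 2 = (x*((6 + x)/(2*x)))*x - 2 = (3 + x/2)*x - 2 = x*(3 + x/2) - 2 = -2 + x*(3 + x/2))
P(2 + 0, 3) + n(C)*(-27) = ((2 + 0) + 3) + (-2 + (½)*(-2)² + 3*(-2))*(-27) = (2 + 3) + (-2 + (½)*4 - 6)*(-27) = 5 + (-2 + 2 - 6)*(-27) = 5 - 6*(-27) = 5 + 162 = 167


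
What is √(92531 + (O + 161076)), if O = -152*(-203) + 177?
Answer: 4*√17790 ≈ 533.52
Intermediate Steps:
O = 31033 (O = 30856 + 177 = 31033)
√(92531 + (O + 161076)) = √(92531 + (31033 + 161076)) = √(92531 + 192109) = √284640 = 4*√17790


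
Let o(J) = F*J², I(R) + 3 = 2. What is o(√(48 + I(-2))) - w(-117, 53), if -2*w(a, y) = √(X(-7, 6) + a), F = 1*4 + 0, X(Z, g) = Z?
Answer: 188 + I*√31 ≈ 188.0 + 5.5678*I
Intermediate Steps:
I(R) = -1 (I(R) = -3 + 2 = -1)
F = 4 (F = 4 + 0 = 4)
w(a, y) = -√(-7 + a)/2
o(J) = 4*J²
o(√(48 + I(-2))) - w(-117, 53) = 4*(√(48 - 1))² - (-1)*√(-7 - 117)/2 = 4*(√47)² - (-1)*√(-124)/2 = 4*47 - (-1)*2*I*√31/2 = 188 - (-1)*I*√31 = 188 + I*√31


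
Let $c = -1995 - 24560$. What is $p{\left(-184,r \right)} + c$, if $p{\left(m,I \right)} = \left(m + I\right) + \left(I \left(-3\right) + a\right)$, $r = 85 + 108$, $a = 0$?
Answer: $-27125$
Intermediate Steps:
$r = 193$
$c = -26555$ ($c = -1995 - 24560 = -26555$)
$p{\left(m,I \right)} = m - 2 I$ ($p{\left(m,I \right)} = \left(m + I\right) + \left(I \left(-3\right) + 0\right) = \left(I + m\right) + \left(- 3 I + 0\right) = \left(I + m\right) - 3 I = m - 2 I$)
$p{\left(-184,r \right)} + c = \left(-184 - 386\right) - 26555 = -570 - 26555 = -27125$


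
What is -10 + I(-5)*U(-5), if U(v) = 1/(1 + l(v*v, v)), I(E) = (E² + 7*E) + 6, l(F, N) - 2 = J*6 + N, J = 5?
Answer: -71/7 ≈ -10.143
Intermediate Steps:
l(F, N) = 32 + N (l(F, N) = 2 + (5*6 + N) = 2 + (30 + N) = 32 + N)
I(E) = 6 + E² + 7*E
U(v) = 1/(33 + v) (U(v) = 1/(1 + (32 + v)) = 1/(33 + v))
-10 + I(-5)*U(-5) = -10 + (6 + (-5)² + 7*(-5))/(33 - 5) = -10 + (6 + 25 - 35)/28 = -10 - 4*1/28 = -10 - ⅐ = -71/7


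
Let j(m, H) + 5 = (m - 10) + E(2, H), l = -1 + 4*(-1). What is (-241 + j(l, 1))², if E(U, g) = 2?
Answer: 67081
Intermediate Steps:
l = -5 (l = -1 - 4 = -5)
j(m, H) = -13 + m (j(m, H) = -5 + ((m - 10) + 2) = -5 + ((-10 + m) + 2) = -5 + (-8 + m) = -13 + m)
(-241 + j(l, 1))² = (-241 + (-13 - 5))² = (-241 - 18)² = (-259)² = 67081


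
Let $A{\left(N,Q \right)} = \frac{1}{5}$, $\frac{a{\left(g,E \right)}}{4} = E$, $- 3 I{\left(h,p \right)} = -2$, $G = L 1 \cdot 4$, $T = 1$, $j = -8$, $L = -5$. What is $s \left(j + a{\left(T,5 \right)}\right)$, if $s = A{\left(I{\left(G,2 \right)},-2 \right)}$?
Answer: $\frac{12}{5} \approx 2.4$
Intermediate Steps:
$G = -20$ ($G = \left(-5\right) 1 \cdot 4 = \left(-5\right) 4 = -20$)
$I{\left(h,p \right)} = \frac{2}{3}$ ($I{\left(h,p \right)} = \left(- \frac{1}{3}\right) \left(-2\right) = \frac{2}{3}$)
$a{\left(g,E \right)} = 4 E$
$A{\left(N,Q \right)} = \frac{1}{5}$
$s = \frac{1}{5} \approx 0.2$
$s \left(j + a{\left(T,5 \right)}\right) = \frac{-8 + 4 \cdot 5}{5} = \frac{-8 + 20}{5} = \frac{1}{5} \cdot 12 = \frac{12}{5}$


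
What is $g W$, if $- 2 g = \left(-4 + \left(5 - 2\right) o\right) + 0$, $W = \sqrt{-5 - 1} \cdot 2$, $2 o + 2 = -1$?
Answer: $\frac{17 i \sqrt{6}}{2} \approx 20.821 i$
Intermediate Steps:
$o = - \frac{3}{2}$ ($o = -1 + \frac{1}{2} \left(-1\right) = -1 - \frac{1}{2} = - \frac{3}{2} \approx -1.5$)
$W = 2 i \sqrt{6}$ ($W = \sqrt{-6} \cdot 2 = i \sqrt{6} \cdot 2 = 2 i \sqrt{6} \approx 4.899 i$)
$g = \frac{17}{4}$ ($g = - \frac{\left(-4 + \left(5 - 2\right) \left(- \frac{3}{2}\right)\right) + 0}{2} = - \frac{\left(-4 + 3 \left(- \frac{3}{2}\right)\right) + 0}{2} = - \frac{\left(-4 - \frac{9}{2}\right) + 0}{2} = - \frac{- \frac{17}{2} + 0}{2} = \left(- \frac{1}{2}\right) \left(- \frac{17}{2}\right) = \frac{17}{4} \approx 4.25$)
$g W = \frac{17 \cdot 2 i \sqrt{6}}{4} = \frac{17 i \sqrt{6}}{2}$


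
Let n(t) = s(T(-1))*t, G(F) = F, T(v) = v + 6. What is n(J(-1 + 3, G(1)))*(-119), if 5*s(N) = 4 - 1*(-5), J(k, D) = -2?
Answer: 2142/5 ≈ 428.40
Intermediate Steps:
T(v) = 6 + v
s(N) = 9/5 (s(N) = (4 - 1*(-5))/5 = (4 + 5)/5 = (⅕)*9 = 9/5)
n(t) = 9*t/5
n(J(-1 + 3, G(1)))*(-119) = ((9/5)*(-2))*(-119) = -18/5*(-119) = 2142/5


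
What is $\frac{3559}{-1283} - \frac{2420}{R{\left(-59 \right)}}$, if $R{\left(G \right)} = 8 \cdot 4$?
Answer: $- \frac{804687}{10264} \approx -78.399$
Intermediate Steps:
$R{\left(G \right)} = 32$
$\frac{3559}{-1283} - \frac{2420}{R{\left(-59 \right)}} = \frac{3559}{-1283} - \frac{2420}{32} = 3559 \left(- \frac{1}{1283}\right) - \frac{605}{8} = - \frac{3559}{1283} - \frac{605}{8} = - \frac{804687}{10264}$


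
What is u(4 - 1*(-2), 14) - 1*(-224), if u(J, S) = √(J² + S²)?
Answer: 224 + 2*√58 ≈ 239.23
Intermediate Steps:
u(4 - 1*(-2), 14) - 1*(-224) = √((4 - 1*(-2))² + 14²) - 1*(-224) = √((4 + 2)² + 196) + 224 = √(6² + 196) + 224 = √(36 + 196) + 224 = √232 + 224 = 2*√58 + 224 = 224 + 2*√58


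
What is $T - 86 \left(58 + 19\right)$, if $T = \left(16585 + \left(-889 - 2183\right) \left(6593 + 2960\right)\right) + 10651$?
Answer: $-29326202$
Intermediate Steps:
$T = -29319580$ ($T = \left(16585 - 29346816\right) + 10651 = -29330231 + 10651 = -29319580$)
$T - 86 \left(58 + 19\right) = -29319580 - 86 \left(58 + 19\right) = -29319580 - 6622 = -29326202$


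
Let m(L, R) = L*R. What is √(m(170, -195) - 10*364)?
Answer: I*√36790 ≈ 191.81*I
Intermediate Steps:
√(m(170, -195) - 10*364) = √(170*(-195) - 10*364) = √(-33150 - 3640) = √(-36790) = I*√36790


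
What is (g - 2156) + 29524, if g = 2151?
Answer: 29519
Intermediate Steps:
(g - 2156) + 29524 = (2151 - 2156) + 29524 = -5 + 29524 = 29519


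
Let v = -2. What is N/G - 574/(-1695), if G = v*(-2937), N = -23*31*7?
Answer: -565341/1106270 ≈ -0.51103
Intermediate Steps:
N = -4991 (N = -713*7 = -4991)
G = 5874 (G = -2*(-2937) = 5874)
N/G - 574/(-1695) = -4991/5874 - 574/(-1695) = -4991*1/5874 - 574*(-1/1695) = -4991/5874 + 574/1695 = -565341/1106270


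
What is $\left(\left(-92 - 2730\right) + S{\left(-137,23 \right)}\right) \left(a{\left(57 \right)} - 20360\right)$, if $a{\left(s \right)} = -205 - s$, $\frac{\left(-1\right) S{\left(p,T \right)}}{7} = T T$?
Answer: $134558550$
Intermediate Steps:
$S{\left(p,T \right)} = - 7 T^{2}$ ($S{\left(p,T \right)} = - 7 T T = - 7 T^{2}$)
$\left(\left(-92 - 2730\right) + S{\left(-137,23 \right)}\right) \left(a{\left(57 \right)} - 20360\right) = \left(\left(-92 - 2730\right) - 7 \cdot 23^{2}\right) \left(\left(-205 - 57\right) - 20360\right) = \left(\left(-92 - 2730\right) - 3703\right) \left(\left(-205 - 57\right) - 20360\right) = \left(-2822 - 3703\right) \left(-262 - 20360\right) = \left(-6525\right) \left(-20622\right) = 134558550$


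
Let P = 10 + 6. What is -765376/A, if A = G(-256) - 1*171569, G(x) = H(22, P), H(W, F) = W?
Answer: 765376/171547 ≈ 4.4616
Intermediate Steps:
P = 16
G(x) = 22
A = -171547 (A = 22 - 1*171569 = 22 - 171569 = -171547)
-765376/A = -765376/(-171547) = -765376*(-1/171547) = 765376/171547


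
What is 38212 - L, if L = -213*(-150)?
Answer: 6262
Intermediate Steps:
L = 31950
38212 - L = 38212 - 1*31950 = 38212 - 31950 = 6262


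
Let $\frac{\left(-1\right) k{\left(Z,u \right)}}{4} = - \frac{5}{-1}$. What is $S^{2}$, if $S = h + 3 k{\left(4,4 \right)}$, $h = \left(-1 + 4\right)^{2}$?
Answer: $2601$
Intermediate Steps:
$k{\left(Z,u \right)} = -20$ ($k{\left(Z,u \right)} = - 4 \left(- \frac{5}{-1}\right) = - 4 \left(\left(-5\right) \left(-1\right)\right) = \left(-4\right) 5 = -20$)
$h = 9$ ($h = 3^{2} = 9$)
$S = -51$ ($S = 9 + 3 \left(-20\right) = 9 - 60 = -51$)
$S^{2} = \left(-51\right)^{2} = 2601$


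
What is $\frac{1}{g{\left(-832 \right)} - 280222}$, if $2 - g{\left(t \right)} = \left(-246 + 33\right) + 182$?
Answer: $- \frac{1}{280189} \approx -3.569 \cdot 10^{-6}$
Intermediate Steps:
$g{\left(t \right)} = 33$ ($g{\left(t \right)} = 2 - \left(\left(-246 + 33\right) + 182\right) = 2 - \left(-213 + 182\right) = 2 - -31 = 2 + 31 = 33$)
$\frac{1}{g{\left(-832 \right)} - 280222} = \frac{1}{33 - 280222} = \frac{1}{-280189} = - \frac{1}{280189}$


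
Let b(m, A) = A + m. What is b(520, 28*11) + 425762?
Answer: 426590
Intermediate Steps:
b(520, 28*11) + 425762 = (28*11 + 520) + 425762 = (308 + 520) + 425762 = 828 + 425762 = 426590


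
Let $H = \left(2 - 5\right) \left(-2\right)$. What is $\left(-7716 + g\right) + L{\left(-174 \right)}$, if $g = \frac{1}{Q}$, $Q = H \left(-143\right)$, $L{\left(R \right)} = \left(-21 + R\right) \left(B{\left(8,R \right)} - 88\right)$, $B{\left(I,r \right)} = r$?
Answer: $\frac{37214891}{858} \approx 43374.0$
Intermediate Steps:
$H = 6$ ($H = \left(-3\right) \left(-2\right) = 6$)
$L{\left(R \right)} = \left(-88 + R\right) \left(-21 + R\right)$ ($L{\left(R \right)} = \left(-21 + R\right) \left(R - 88\right) = \left(-21 + R\right) \left(-88 + R\right) = \left(-88 + R\right) \left(-21 + R\right)$)
$Q = -858$ ($Q = 6 \left(-143\right) = -858$)
$g = - \frac{1}{858}$ ($g = \frac{1}{-858} = - \frac{1}{858} \approx -0.0011655$)
$\left(-7716 + g\right) + L{\left(-174 \right)} = \left(-7716 - \frac{1}{858}\right) + \left(1848 + \left(-174\right)^{2} - -18966\right) = - \frac{6620329}{858} + \left(1848 + 30276 + 18966\right) = - \frac{6620329}{858} + 51090 = \frac{37214891}{858}$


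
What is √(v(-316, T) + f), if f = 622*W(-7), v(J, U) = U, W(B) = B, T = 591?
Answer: I*√3763 ≈ 61.343*I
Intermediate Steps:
f = -4354 (f = 622*(-7) = -4354)
√(v(-316, T) + f) = √(591 - 4354) = √(-3763) = I*√3763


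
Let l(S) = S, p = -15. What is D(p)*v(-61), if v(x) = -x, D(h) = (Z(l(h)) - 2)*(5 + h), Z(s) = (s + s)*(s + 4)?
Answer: -200080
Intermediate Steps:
Z(s) = 2*s*(4 + s) (Z(s) = (2*s)*(4 + s) = 2*s*(4 + s))
D(h) = (-2 + 2*h*(4 + h))*(5 + h) (D(h) = (2*h*(4 + h) - 2)*(5 + h) = (-2 + 2*h*(4 + h))*(5 + h))
D(p)*v(-61) = (-10 + 2*(-15)³ + 18*(-15)² + 38*(-15))*(-1*(-61)) = (-10 + 2*(-3375) + 18*225 - 570)*61 = (-10 - 6750 + 4050 - 570)*61 = -3280*61 = -200080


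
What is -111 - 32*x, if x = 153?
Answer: -5007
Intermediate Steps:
-111 - 32*x = -111 - 32*153 = -111 - 4896 = -5007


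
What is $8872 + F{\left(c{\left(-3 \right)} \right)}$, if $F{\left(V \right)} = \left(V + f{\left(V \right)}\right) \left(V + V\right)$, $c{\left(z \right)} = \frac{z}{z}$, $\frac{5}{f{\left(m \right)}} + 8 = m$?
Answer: $\frac{62108}{7} \approx 8872.6$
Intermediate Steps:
$f{\left(m \right)} = \frac{5}{-8 + m}$
$c{\left(z \right)} = 1$
$F{\left(V \right)} = 2 V \left(V + \frac{5}{-8 + V}\right)$ ($F{\left(V \right)} = \left(V + \frac{5}{-8 + V}\right) \left(V + V\right) = \left(V + \frac{5}{-8 + V}\right) 2 V = 2 V \left(V + \frac{5}{-8 + V}\right)$)
$8872 + F{\left(c{\left(-3 \right)} \right)} = 8872 + 2 \cdot 1 \frac{1}{-8 + 1} \left(5 + 1 \left(-8 + 1\right)\right) = 8872 + 2 \cdot 1 \frac{1}{-7} \left(5 + 1 \left(-7\right)\right) = 8872 + 2 \cdot 1 \left(- \frac{1}{7}\right) \left(5 - 7\right) = 8872 + 2 \cdot 1 \left(- \frac{1}{7}\right) \left(-2\right) = 8872 + \frac{4}{7} = \frac{62108}{7}$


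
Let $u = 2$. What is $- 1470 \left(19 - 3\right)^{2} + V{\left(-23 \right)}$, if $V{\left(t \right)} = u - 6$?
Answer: $-376324$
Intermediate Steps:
$V{\left(t \right)} = -4$ ($V{\left(t \right)} = 2 - 6 = -4$)
$- 1470 \left(19 - 3\right)^{2} + V{\left(-23 \right)} = - 1470 \left(19 - 3\right)^{2} - 4 = - 1470 \cdot 16^{2} - 4 = \left(-1470\right) 256 - 4 = -376320 - 4 = -376324$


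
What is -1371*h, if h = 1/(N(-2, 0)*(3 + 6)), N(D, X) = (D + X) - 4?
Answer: 457/18 ≈ 25.389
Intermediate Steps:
N(D, X) = -4 + D + X
h = -1/54 (h = 1/((-4 - 2 + 0)*(3 + 6)) = 1/(-6*9) = 1/(-54) = -1/54 ≈ -0.018519)
-1371*h = -1371*(-1/54) = 457/18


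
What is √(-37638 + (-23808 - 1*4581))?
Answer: I*√66027 ≈ 256.96*I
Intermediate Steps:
√(-37638 + (-23808 - 1*4581)) = √(-37638 + (-23808 - 4581)) = √(-37638 - 28389) = √(-66027) = I*√66027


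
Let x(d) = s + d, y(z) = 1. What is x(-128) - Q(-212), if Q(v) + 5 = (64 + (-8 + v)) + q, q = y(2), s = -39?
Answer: -7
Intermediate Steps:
x(d) = -39 + d
q = 1
Q(v) = 52 + v (Q(v) = -5 + ((64 + (-8 + v)) + 1) = -5 + ((56 + v) + 1) = -5 + (57 + v) = 52 + v)
x(-128) - Q(-212) = (-39 - 128) - (52 - 212) = -167 - 1*(-160) = -167 + 160 = -7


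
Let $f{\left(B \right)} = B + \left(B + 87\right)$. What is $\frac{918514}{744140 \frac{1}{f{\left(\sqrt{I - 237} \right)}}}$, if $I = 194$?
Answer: $\frac{1377771}{12830} + \frac{459257 i \sqrt{43}}{186035} \approx 107.39 + 16.188 i$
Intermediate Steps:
$f{\left(B \right)} = 87 + 2 B$ ($f{\left(B \right)} = B + \left(87 + B\right) = 87 + 2 B$)
$\frac{918514}{744140 \frac{1}{f{\left(\sqrt{I - 237} \right)}}} = \frac{918514}{744140 \frac{1}{87 + 2 \sqrt{194 - 237}}} = \frac{918514}{744140 \frac{1}{87 + 2 \sqrt{-43}}} = \frac{918514}{744140 \frac{1}{87 + 2 i \sqrt{43}}} = 918514 \left(\frac{3}{25660} + \frac{i \sqrt{43}}{372070}\right) = \frac{1377771}{12830} + \frac{459257 i \sqrt{43}}{186035}$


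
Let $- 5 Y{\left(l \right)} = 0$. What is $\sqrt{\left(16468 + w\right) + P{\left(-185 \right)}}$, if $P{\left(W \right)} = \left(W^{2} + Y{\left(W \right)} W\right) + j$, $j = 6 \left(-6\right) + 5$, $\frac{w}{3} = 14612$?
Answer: $\sqrt{94498} \approx 307.41$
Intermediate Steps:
$Y{\left(l \right)} = 0$ ($Y{\left(l \right)} = \left(- \frac{1}{5}\right) 0 = 0$)
$w = 43836$ ($w = 3 \cdot 14612 = 43836$)
$j = -31$ ($j = -36 + 5 = -31$)
$P{\left(W \right)} = -31 + W^{2}$ ($P{\left(W \right)} = \left(W^{2} + 0 W\right) - 31 = \left(W^{2} + 0\right) - 31 = W^{2} - 31 = -31 + W^{2}$)
$\sqrt{\left(16468 + w\right) + P{\left(-185 \right)}} = \sqrt{\left(16468 + 43836\right) - \left(31 - \left(-185\right)^{2}\right)} = \sqrt{60304 + \left(-31 + 34225\right)} = \sqrt{60304 + 34194} = \sqrt{94498}$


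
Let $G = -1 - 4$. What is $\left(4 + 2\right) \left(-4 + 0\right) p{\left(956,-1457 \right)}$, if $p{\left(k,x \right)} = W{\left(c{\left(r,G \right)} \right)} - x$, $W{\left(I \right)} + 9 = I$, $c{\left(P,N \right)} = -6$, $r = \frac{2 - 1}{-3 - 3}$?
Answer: $-34608$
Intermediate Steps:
$G = -5$ ($G = -1 - 4 = -5$)
$r = - \frac{1}{6}$ ($r = 1 \frac{1}{-6} = 1 \left(- \frac{1}{6}\right) = - \frac{1}{6} \approx -0.16667$)
$W{\left(I \right)} = -9 + I$
$p{\left(k,x \right)} = -15 - x$ ($p{\left(k,x \right)} = \left(-9 - 6\right) - x = -15 - x$)
$\left(4 + 2\right) \left(-4 + 0\right) p{\left(956,-1457 \right)} = \left(4 + 2\right) \left(-4 + 0\right) \left(-15 - -1457\right) = 6 \left(-4\right) \left(-15 + 1457\right) = \left(-24\right) 1442 = -34608$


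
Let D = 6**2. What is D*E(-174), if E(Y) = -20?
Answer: -720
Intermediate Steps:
D = 36
D*E(-174) = 36*(-20) = -720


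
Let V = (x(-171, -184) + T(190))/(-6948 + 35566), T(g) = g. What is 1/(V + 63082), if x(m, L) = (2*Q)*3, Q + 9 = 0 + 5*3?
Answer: 14309/902640451 ≈ 1.5852e-5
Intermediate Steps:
Q = 6 (Q = -9 + (0 + 5*3) = -9 + (0 + 15) = -9 + 15 = 6)
x(m, L) = 36 (x(m, L) = (2*6)*3 = 12*3 = 36)
V = 113/14309 (V = (36 + 190)/(-6948 + 35566) = 226/28618 = 226*(1/28618) = 113/14309 ≈ 0.0078971)
1/(V + 63082) = 1/(113/14309 + 63082) = 1/(902640451/14309) = 14309/902640451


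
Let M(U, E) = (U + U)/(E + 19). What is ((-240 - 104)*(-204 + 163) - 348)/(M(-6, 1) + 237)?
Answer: 34390/591 ≈ 58.190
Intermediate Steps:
M(U, E) = 2*U/(19 + E) (M(U, E) = (2*U)/(19 + E) = 2*U/(19 + E))
((-240 - 104)*(-204 + 163) - 348)/(M(-6, 1) + 237) = ((-240 - 104)*(-204 + 163) - 348)/(2*(-6)/(19 + 1) + 237) = (-344*(-41) - 348)/(2*(-6)/20 + 237) = (14104 - 348)/(2*(-6)*(1/20) + 237) = 13756/(-3/5 + 237) = 13756/(1182/5) = 13756*(5/1182) = 34390/591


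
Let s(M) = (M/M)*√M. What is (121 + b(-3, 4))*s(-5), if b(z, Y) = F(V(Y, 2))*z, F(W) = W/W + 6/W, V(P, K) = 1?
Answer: 100*I*√5 ≈ 223.61*I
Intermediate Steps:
F(W) = 1 + 6/W
s(M) = √M (s(M) = 1*√M = √M)
b(z, Y) = 7*z (b(z, Y) = ((6 + 1)/1)*z = (1*7)*z = 7*z)
(121 + b(-3, 4))*s(-5) = (121 + 7*(-3))*√(-5) = (121 - 21)*(I*√5) = 100*(I*√5) = 100*I*√5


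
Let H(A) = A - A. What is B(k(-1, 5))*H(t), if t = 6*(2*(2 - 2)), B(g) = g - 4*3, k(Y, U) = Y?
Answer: 0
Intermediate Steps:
B(g) = -12 + g (B(g) = g - 12 = -12 + g)
t = 0 (t = 6*(2*0) = 6*0 = 0)
H(A) = 0
B(k(-1, 5))*H(t) = (-12 - 1)*0 = -13*0 = 0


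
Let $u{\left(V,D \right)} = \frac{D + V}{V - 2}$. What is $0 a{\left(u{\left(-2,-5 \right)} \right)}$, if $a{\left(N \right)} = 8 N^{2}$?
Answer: $0$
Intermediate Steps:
$u{\left(V,D \right)} = \frac{D + V}{-2 + V}$
$0 a{\left(u{\left(-2,-5 \right)} \right)} = 0 \cdot 8 \left(\frac{-5 - 2}{-2 - 2}\right)^{2} = 0 \cdot 8 \left(\frac{1}{-4} \left(-7\right)\right)^{2} = 0 \cdot 8 \left(\left(- \frac{1}{4}\right) \left(-7\right)\right)^{2} = 0 \cdot 8 \left(\frac{7}{4}\right)^{2} = 0 \cdot 8 \cdot \frac{49}{16} = 0 \cdot \frac{49}{2} = 0$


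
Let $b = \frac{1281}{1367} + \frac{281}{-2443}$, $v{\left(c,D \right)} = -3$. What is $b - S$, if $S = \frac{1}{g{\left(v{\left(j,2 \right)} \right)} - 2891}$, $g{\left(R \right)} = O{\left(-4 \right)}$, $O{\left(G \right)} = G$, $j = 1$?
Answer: $\frac{7951145201}{9668086995} \approx 0.82241$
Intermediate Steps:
$g{\left(R \right)} = -4$
$S = - \frac{1}{2895}$ ($S = \frac{1}{-4 - 2891} = \frac{1}{-2895} = - \frac{1}{2895} \approx -0.00034542$)
$b = \frac{2745356}{3339581}$ ($b = 1281 \cdot \frac{1}{1367} + 281 \left(- \frac{1}{2443}\right) = \frac{1281}{1367} - \frac{281}{2443} = \frac{2745356}{3339581} \approx 0.82207$)
$b - S = \frac{2745356}{3339581} - - \frac{1}{2895} = \frac{2745356}{3339581} + \frac{1}{2895} = \frac{7951145201}{9668086995}$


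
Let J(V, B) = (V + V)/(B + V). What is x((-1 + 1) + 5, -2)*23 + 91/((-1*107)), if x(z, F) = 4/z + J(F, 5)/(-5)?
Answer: 38011/1605 ≈ 23.683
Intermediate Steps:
J(V, B) = 2*V/(B + V) (J(V, B) = (2*V)/(B + V) = 2*V/(B + V))
x(z, F) = 4/z - 2*F/(5*(5 + F)) (x(z, F) = 4/z + (2*F/(5 + F))/(-5) = 4/z + (2*F/(5 + F))*(-⅕) = 4/z - 2*F/(5*(5 + F)))
x((-1 + 1) + 5, -2)*23 + 91/((-1*107)) = (2*(50 + 10*(-2) - 1*(-2)*((-1 + 1) + 5))/(5*((-1 + 1) + 5)*(5 - 2)))*23 + 91/((-1*107)) = ((⅖)*(50 - 20 - 1*(-2)*(0 + 5))/((0 + 5)*3))*23 + 91/(-107) = ((⅖)*(⅓)*(50 - 20 - 1*(-2)*5)/5)*23 + 91*(-1/107) = ((⅖)*(⅕)*(⅓)*(50 - 20 + 10))*23 - 91/107 = ((⅖)*(⅕)*(⅓)*40)*23 - 91/107 = (16/15)*23 - 91/107 = 368/15 - 91/107 = 38011/1605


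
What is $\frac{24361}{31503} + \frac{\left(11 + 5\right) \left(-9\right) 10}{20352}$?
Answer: $\frac{4691987}{6678636} \approx 0.70254$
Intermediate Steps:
$\frac{24361}{31503} + \frac{\left(11 + 5\right) \left(-9\right) 10}{20352} = 24361 \cdot \frac{1}{31503} + 16 \left(-9\right) 10 \cdot \frac{1}{20352} = \frac{24361}{31503} + \left(-144\right) 10 \cdot \frac{1}{20352} = \frac{24361}{31503} - \frac{15}{212} = \frac{4691987}{6678636}$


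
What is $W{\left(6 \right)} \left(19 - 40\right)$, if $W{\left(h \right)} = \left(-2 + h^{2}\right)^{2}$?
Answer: $-24276$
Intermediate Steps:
$W{\left(6 \right)} \left(19 - 40\right) = \left(-2 + 6^{2}\right)^{2} \left(19 - 40\right) = \left(-2 + 36\right)^{2} \left(-21\right) = 34^{2} \left(-21\right) = 1156 \left(-21\right) = -24276$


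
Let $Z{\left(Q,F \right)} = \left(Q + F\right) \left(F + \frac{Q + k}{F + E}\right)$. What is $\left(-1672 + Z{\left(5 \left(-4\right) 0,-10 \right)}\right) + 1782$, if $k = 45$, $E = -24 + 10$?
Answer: $\frac{915}{4} \approx 228.75$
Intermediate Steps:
$E = -14$
$Z{\left(Q,F \right)} = \left(F + Q\right) \left(F + \frac{45 + Q}{-14 + F}\right)$ ($Z{\left(Q,F \right)} = \left(Q + F\right) \left(F + \frac{Q + 45}{F - 14}\right) = \left(F + Q\right) \left(F + \frac{45 + Q}{-14 + F}\right)$)
$\left(-1672 + Z{\left(5 \left(-4\right) 0,-10 \right)}\right) + 1782 = \left(-1672 + \frac{\left(-10\right)^{3} + \left(5 \left(-4\right) 0\right)^{2} - 14 \left(-10\right)^{2} + 45 \left(-10\right) + 45 \cdot 5 \left(-4\right) 0 + 5 \left(-4\right) 0 \left(-10\right)^{2} - - 130 \cdot 5 \left(-4\right) 0}{-14 - 10}\right) + 1782 = \left(-1672 + \frac{-1000 + \left(\left(-20\right) 0\right)^{2} - 1400 - 450 + 45 \left(\left(-20\right) 0\right) + \left(-20\right) 0 \cdot 100 - - 130 \left(\left(-20\right) 0\right)}{-24}\right) + 1782 = \left(-1672 - \frac{-1000 + 0^{2} - 1400 - 450 + 45 \cdot 0 + 0 \cdot 100 - \left(-130\right) 0}{24}\right) + 1782 = \left(-1672 - \frac{-1000 + 0 - 1400 - 450 + 0 + 0 + 0}{24}\right) + 1782 = \left(-1672 - - \frac{475}{4}\right) + 1782 = \left(-1672 + \frac{475}{4}\right) + 1782 = - \frac{6213}{4} + 1782 = \frac{915}{4}$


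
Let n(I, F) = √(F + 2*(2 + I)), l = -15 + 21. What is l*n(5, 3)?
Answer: 6*√17 ≈ 24.739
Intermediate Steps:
l = 6
n(I, F) = √(4 + F + 2*I) (n(I, F) = √(F + (4 + 2*I)) = √(4 + F + 2*I))
l*n(5, 3) = 6*√(4 + 3 + 2*5) = 6*√(4 + 3 + 10) = 6*√17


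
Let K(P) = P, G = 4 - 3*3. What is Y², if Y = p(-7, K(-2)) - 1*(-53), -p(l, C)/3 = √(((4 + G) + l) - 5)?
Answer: 2692 - 318*I*√13 ≈ 2692.0 - 1146.6*I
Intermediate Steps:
G = -5 (G = 4 - 9 = -5)
p(l, C) = -3*√(-6 + l) (p(l, C) = -3*√(((4 - 5) + l) - 5) = -3*√((-1 + l) - 5) = -3*√(-6 + l))
Y = 53 - 3*I*√13 (Y = -3*√(-6 - 7) - 1*(-53) = -3*I*√13 + 53 = 53 - 3*I*√13 ≈ 53.0 - 10.817*I)
Y² = (53 - 3*I*√13)²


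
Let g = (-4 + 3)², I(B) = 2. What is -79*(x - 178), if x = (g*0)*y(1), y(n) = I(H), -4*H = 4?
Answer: 14062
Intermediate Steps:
H = -1 (H = -¼*4 = -1)
g = 1 (g = (-1)² = 1)
y(n) = 2
x = 0 (x = (1*0)*2 = 0*2 = 0)
-79*(x - 178) = -79*(0 - 178) = -79*(-178) = 14062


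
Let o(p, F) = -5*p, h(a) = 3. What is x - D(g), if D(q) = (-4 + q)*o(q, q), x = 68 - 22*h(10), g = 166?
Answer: 134462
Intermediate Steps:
x = 2 (x = 68 - 22*3 = 68 - 66 = 2)
D(q) = -5*q*(-4 + q) (D(q) = (-4 + q)*(-5*q) = -5*q*(-4 + q))
x - D(g) = 2 - 5*166*(4 - 1*166) = 2 - 5*166*(4 - 166) = 2 - 5*166*(-162) = 2 - 1*(-134460) = 2 + 134460 = 134462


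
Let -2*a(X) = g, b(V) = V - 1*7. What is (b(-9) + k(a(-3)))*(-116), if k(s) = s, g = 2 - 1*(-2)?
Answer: 2088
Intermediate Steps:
b(V) = -7 + V (b(V) = V - 7 = -7 + V)
g = 4 (g = 2 + 2 = 4)
a(X) = -2 (a(X) = -1/2*4 = -2)
(b(-9) + k(a(-3)))*(-116) = ((-7 - 9) - 2)*(-116) = (-16 - 2)*(-116) = -18*(-116) = 2088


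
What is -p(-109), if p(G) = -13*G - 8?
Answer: -1409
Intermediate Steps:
p(G) = -8 - 13*G
-p(-109) = -(-8 - 13*(-109)) = -(-8 + 1417) = -1*1409 = -1409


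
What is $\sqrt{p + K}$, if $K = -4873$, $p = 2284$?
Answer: $i \sqrt{2589} \approx 50.882 i$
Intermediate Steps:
$\sqrt{p + K} = \sqrt{2284 - 4873} = \sqrt{-2589} = i \sqrt{2589}$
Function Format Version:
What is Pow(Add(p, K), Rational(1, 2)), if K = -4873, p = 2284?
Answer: Mul(I, Pow(2589, Rational(1, 2))) ≈ Mul(50.882, I)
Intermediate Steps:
Pow(Add(p, K), Rational(1, 2)) = Pow(Add(2284, -4873), Rational(1, 2)) = Pow(-2589, Rational(1, 2)) = Mul(I, Pow(2589, Rational(1, 2)))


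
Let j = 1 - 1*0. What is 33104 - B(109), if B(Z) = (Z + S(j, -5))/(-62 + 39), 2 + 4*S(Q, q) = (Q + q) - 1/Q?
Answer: 3045997/92 ≈ 33109.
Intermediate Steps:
j = 1 (j = 1 + 0 = 1)
S(Q, q) = -1/2 - 1/(4*Q) + Q/4 + q/4 (S(Q, q) = -1/2 + ((Q + q) - 1/Q)/4 = -1/2 + (Q + q - 1/Q)/4 = -1/2 + (-1/(4*Q) + Q/4 + q/4) = -1/2 - 1/(4*Q) + Q/4 + q/4)
B(Z) = 7/92 - Z/23 (B(Z) = (Z + (1/4)*(-1 + 1*(-2 + 1 - 5))/1)/(-62 + 39) = (Z + (1/4)*1*(-1 + 1*(-6)))/(-23) = (Z + (1/4)*1*(-1 - 6))*(-1/23) = (Z + (1/4)*1*(-7))*(-1/23) = (Z - 7/4)*(-1/23) = (-7/4 + Z)*(-1/23) = 7/92 - Z/23)
33104 - B(109) = 33104 - (7/92 - 1/23*109) = 33104 - (7/92 - 109/23) = 33104 - 1*(-429/92) = 33104 + 429/92 = 3045997/92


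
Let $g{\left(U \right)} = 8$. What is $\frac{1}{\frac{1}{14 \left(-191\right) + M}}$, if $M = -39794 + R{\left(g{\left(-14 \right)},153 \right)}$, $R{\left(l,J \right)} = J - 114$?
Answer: $-42429$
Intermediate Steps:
$R{\left(l,J \right)} = -114 + J$
$M = -39755$ ($M = -39794 + \left(-114 + 153\right) = -39794 + 39 = -39755$)
$\frac{1}{\frac{1}{14 \left(-191\right) + M}} = \frac{1}{\frac{1}{14 \left(-191\right) - 39755}} = \frac{1}{\frac{1}{-2674 - 39755}} = \frac{1}{\frac{1}{-42429}} = \frac{1}{- \frac{1}{42429}} = -42429$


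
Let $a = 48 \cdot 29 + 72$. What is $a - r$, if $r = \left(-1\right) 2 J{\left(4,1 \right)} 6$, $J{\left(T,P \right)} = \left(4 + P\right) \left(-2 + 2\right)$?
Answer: $1464$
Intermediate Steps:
$J{\left(T,P \right)} = 0$ ($J{\left(T,P \right)} = \left(4 + P\right) 0 = 0$)
$a = 1464$ ($a = 1392 + 72 = 1464$)
$r = 0$ ($r = \left(-1\right) 2 \cdot 0 \cdot 6 = \left(-2\right) 0 \cdot 6 = 0 \cdot 6 = 0$)
$a - r = 1464 - 0 = 1464 + 0 = 1464$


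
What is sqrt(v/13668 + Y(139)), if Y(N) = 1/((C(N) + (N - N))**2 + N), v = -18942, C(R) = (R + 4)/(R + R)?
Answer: I*sqrt(33150712181568665198)/4903588630 ≈ 1.1742*I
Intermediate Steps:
C(R) = (4 + R)/(2*R) (C(R) = (4 + R)/((2*R)) = (4 + R)*(1/(2*R)) = (4 + R)/(2*R))
Y(N) = 1/(N + (4 + N)**2/(4*N**2)) (Y(N) = 1/(((4 + N)/(2*N) + (N - N))**2 + N) = 1/(((4 + N)/(2*N) + 0)**2 + N) = 1/(((4 + N)/(2*N))**2 + N) = 1/((4 + N)**2/(4*N**2) + N) = 1/(N + (4 + N)**2/(4*N**2)))
sqrt(v/13668 + Y(139)) = sqrt(-18942/13668 + 4*139**2/((4 + 139)**2 + 4*139**3)) = sqrt(-18942*1/13668 + 4*19321/(143**2 + 4*2685619)) = sqrt(-3157/2278 + 4*19321/(20449 + 10742476)) = sqrt(-3157/2278 + 4*19321/10762925) = sqrt(-3157/2278 + 4*19321*(1/10762925)) = sqrt(-3157/2278 + 77284/10762925) = sqrt(-33802501273/24517943150) = I*sqrt(33150712181568665198)/4903588630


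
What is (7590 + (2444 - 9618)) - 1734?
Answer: -1318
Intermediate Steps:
(7590 + (2444 - 9618)) - 1734 = (7590 - 7174) - 1734 = 416 - 1734 = -1318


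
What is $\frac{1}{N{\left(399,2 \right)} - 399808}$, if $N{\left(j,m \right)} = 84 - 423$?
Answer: $- \frac{1}{400147} \approx -2.4991 \cdot 10^{-6}$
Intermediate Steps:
$N{\left(j,m \right)} = -339$
$\frac{1}{N{\left(399,2 \right)} - 399808} = \frac{1}{-339 - 399808} = \frac{1}{-400147} = - \frac{1}{400147}$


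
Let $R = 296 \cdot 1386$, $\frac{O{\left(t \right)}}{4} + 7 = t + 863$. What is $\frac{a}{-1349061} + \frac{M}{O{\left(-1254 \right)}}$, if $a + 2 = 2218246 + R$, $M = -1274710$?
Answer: $\frac{122534069665}{153407508} \approx 798.75$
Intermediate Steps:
$O{\left(t \right)} = 3424 + 4 t$ ($O{\left(t \right)} = -28 + 4 \left(t + 863\right) = -28 + 4 \left(863 + t\right) = -28 + \left(3452 + 4 t\right) = 3424 + 4 t$)
$R = 410256$
$a = 2628500$ ($a = -2 + \left(2218246 + 410256\right) = -2 + 2628502 = 2628500$)
$\frac{a}{-1349061} + \frac{M}{O{\left(-1254 \right)}} = \frac{2628500}{-1349061} - \frac{1274710}{3424 + 4 \left(-1254\right)} = 2628500 \left(- \frac{1}{1349061}\right) - \frac{1274710}{3424 - 5016} = - \frac{375500}{192723} - \frac{1274710}{-1592} = - \frac{375500}{192723} - - \frac{637355}{796} = - \frac{375500}{192723} + \frac{637355}{796} = \frac{122534069665}{153407508}$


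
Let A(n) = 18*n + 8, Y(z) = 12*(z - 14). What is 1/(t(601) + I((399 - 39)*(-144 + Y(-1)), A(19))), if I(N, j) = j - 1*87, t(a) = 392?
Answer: 1/655 ≈ 0.0015267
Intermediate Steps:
Y(z) = -168 + 12*z (Y(z) = 12*(-14 + z) = -168 + 12*z)
A(n) = 8 + 18*n
I(N, j) = -87 + j (I(N, j) = j - 87 = -87 + j)
1/(t(601) + I((399 - 39)*(-144 + Y(-1)), A(19))) = 1/(392 + (-87 + (8 + 18*19))) = 1/(392 + (-87 + (8 + 342))) = 1/(392 + (-87 + 350)) = 1/(392 + 263) = 1/655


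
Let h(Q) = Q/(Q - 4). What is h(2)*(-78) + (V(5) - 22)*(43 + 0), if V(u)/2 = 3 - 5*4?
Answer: -2330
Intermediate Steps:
V(u) = -34 (V(u) = 2*(3 - 5*4) = 2*(3 - 20) = 2*(-17) = -34)
h(Q) = Q/(-4 + Q)
h(2)*(-78) + (V(5) - 22)*(43 + 0) = (2/(-4 + 2))*(-78) + (-34 - 22)*(43 + 0) = (2/(-2))*(-78) - 56*43 = (2*(-½))*(-78) - 2408 = -1*(-78) - 2408 = 78 - 2408 = -2330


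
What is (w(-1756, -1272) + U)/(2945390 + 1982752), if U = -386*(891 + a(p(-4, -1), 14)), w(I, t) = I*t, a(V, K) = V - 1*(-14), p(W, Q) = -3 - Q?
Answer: 314179/821357 ≈ 0.38251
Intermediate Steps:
a(V, K) = 14 + V (a(V, K) = V + 14 = 14 + V)
U = -348558 (U = -386*(891 + (14 + (-3 - 1*(-1)))) = -386*(891 + (14 + (-3 + 1))) = -386*(891 + (14 - 2)) = -386*(891 + 12) = -386*903 = -348558)
(w(-1756, -1272) + U)/(2945390 + 1982752) = (-1756*(-1272) - 348558)/(2945390 + 1982752) = (2233632 - 348558)/4928142 = 1885074*(1/4928142) = 314179/821357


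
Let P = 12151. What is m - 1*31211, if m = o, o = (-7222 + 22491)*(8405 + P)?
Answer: 313838353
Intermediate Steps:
o = 313869564 (o = (-7222 + 22491)*(8405 + 12151) = 15269*20556 = 313869564)
m = 313869564
m - 1*31211 = 313869564 - 1*31211 = 313869564 - 31211 = 313838353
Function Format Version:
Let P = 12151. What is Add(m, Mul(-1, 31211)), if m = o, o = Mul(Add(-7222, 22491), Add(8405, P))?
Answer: 313838353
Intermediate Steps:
o = 313869564 (o = Mul(Add(-7222, 22491), Add(8405, 12151)) = Mul(15269, 20556) = 313869564)
m = 313869564
Add(m, Mul(-1, 31211)) = Add(313869564, Mul(-1, 31211)) = Add(313869564, -31211) = 313838353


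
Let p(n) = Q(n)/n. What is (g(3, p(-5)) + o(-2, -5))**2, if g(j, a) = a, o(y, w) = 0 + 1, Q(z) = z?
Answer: 4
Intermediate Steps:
o(y, w) = 1
p(n) = 1 (p(n) = n/n = 1)
(g(3, p(-5)) + o(-2, -5))**2 = (1 + 1)**2 = 2**2 = 4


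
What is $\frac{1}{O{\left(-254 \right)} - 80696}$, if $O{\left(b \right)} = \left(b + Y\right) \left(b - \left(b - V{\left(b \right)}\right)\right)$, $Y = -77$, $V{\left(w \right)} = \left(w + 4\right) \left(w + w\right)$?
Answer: $- \frac{1}{42117696} \approx -2.3743 \cdot 10^{-8}$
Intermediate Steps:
$V{\left(w \right)} = 2 w \left(4 + w\right)$ ($V{\left(w \right)} = \left(4 + w\right) 2 w = 2 w \left(4 + w\right)$)
$O{\left(b \right)} = 2 b \left(-77 + b\right) \left(4 + b\right)$ ($O{\left(b \right)} = \left(b - 77\right) \left(b + \left(- b + 2 b \left(4 + b\right)\right)\right) = \left(-77 + b\right) 2 b \left(4 + b\right) = 2 b \left(-77 + b\right) \left(4 + b\right)$)
$\frac{1}{O{\left(-254 \right)} - 80696} = \frac{1}{2 \left(-254\right) \left(-77 - 254\right) \left(4 - 254\right) - 80696} = \frac{1}{2 \left(-254\right) \left(-331\right) \left(-250\right) - 80696} = \frac{1}{-42037000 - 80696} = \frac{1}{-42117696} = - \frac{1}{42117696}$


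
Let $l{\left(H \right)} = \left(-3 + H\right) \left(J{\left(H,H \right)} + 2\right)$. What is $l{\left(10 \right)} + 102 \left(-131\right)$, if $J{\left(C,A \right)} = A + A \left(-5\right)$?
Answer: $-13628$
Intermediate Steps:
$J{\left(C,A \right)} = - 4 A$ ($J{\left(C,A \right)} = A - 5 A = - 4 A$)
$l{\left(H \right)} = \left(-3 + H\right) \left(2 - 4 H\right)$ ($l{\left(H \right)} = \left(-3 + H\right) \left(- 4 H + 2\right) = \left(-3 + H\right) \left(2 - 4 H\right)$)
$l{\left(10 \right)} + 102 \left(-131\right) = \left(-6 - 4 \cdot 10^{2} + 14 \cdot 10\right) + 102 \left(-131\right) = \left(-6 - 400 + 140\right) - 13362 = -266 - 13362 = -13628$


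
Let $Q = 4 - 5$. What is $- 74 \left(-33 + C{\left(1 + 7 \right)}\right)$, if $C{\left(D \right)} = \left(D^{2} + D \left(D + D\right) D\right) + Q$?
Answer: $-77996$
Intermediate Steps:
$Q = -1$ ($Q = 4 - 5 = -1$)
$C{\left(D \right)} = -1 + D^{2} + 2 D^{3}$ ($C{\left(D \right)} = \left(D^{2} + D \left(D + D\right) D\right) - 1 = \left(D^{2} + D 2 D D\right) - 1 = \left(D^{2} + 2 D^{2} D\right) - 1 = \left(D^{2} + 2 D^{3}\right) - 1 = -1 + D^{2} + 2 D^{3}$)
$- 74 \left(-33 + C{\left(1 + 7 \right)}\right) = - 74 \left(-33 + \left(-1 + \left(1 + 7\right)^{2} + 2 \left(1 + 7\right)^{3}\right)\right) = - 74 \left(-33 + \left(-1 + 8^{2} + 2 \cdot 8^{3}\right)\right) = - 74 \left(-33 + \left(-1 + 64 + 2 \cdot 512\right)\right) = - 74 \left(-33 + \left(-1 + 64 + 1024\right)\right) = - 74 \left(-33 + 1087\right) = \left(-74\right) 1054 = -77996$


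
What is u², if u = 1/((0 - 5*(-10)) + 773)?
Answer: 1/677329 ≈ 1.4764e-6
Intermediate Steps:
u = 1/823 (u = 1/((0 + 50) + 773) = 1/(50 + 773) = 1/823 ≈ 0.0012151)
u² = (1/823)² = 1/677329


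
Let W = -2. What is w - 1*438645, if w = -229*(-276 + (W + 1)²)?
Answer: -375670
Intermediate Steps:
w = 62975 (w = -229*(-276 + (-2 + 1)²) = -229*(-276 + (-1)²) = -229*(-276 + 1) = -229*(-275) = 62975)
w - 1*438645 = 62975 - 1*438645 = 62975 - 438645 = -375670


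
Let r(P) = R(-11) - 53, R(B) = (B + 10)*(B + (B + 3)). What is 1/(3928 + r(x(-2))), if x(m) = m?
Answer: 1/3894 ≈ 0.00025681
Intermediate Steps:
R(B) = (3 + 2*B)*(10 + B) (R(B) = (10 + B)*(B + (3 + B)) = (10 + B)*(3 + 2*B) = (3 + 2*B)*(10 + B))
r(P) = -34 (r(P) = (30 + 2*(-11)**2 + 23*(-11)) - 53 = (30 + 2*121 - 253) - 53 = (30 + 242 - 253) - 53 = 19 - 53 = -34)
1/(3928 + r(x(-2))) = 1/(3928 - 34) = 1/3894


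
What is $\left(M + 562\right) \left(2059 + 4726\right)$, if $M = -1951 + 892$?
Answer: $-3372145$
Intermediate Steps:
$M = -1059$
$\left(M + 562\right) \left(2059 + 4726\right) = \left(-1059 + 562\right) \left(2059 + 4726\right) = \left(-497\right) 6785 = -3372145$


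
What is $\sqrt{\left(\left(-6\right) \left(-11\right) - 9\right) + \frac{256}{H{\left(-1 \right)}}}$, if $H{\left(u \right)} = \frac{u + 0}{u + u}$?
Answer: $\sqrt{569} \approx 23.854$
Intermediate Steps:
$H{\left(u \right)} = \frac{1}{2}$ ($H{\left(u \right)} = \frac{u}{2 u} = u \frac{1}{2 u} = \frac{1}{2}$)
$\sqrt{\left(\left(-6\right) \left(-11\right) - 9\right) + \frac{256}{H{\left(-1 \right)}}} = \sqrt{\left(\left(-6\right) \left(-11\right) - 9\right) + 256 \frac{1}{\frac{1}{2}}} = \sqrt{\left(66 - 9\right) + 256 \cdot 2} = \sqrt{57 + 512} = \sqrt{569}$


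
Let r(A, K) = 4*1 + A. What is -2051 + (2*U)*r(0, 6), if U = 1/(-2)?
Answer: -2055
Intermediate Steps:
U = -½ ≈ -0.50000
r(A, K) = 4 + A
-2051 + (2*U)*r(0, 6) = -2051 + (2*(-½))*(4 + 0) = -2051 - 1*4 = -2051 - 4 = -2055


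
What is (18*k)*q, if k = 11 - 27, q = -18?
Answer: 5184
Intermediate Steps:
k = -16
(18*k)*q = (18*(-16))*(-18) = -288*(-18) = 5184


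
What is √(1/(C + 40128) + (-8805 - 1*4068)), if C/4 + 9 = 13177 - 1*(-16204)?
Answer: I*√19987588045717/39404 ≈ 113.46*I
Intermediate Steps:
C = 117488 (C = -36 + 4*(13177 - 1*(-16204)) = -36 + 4*(13177 + 16204) = -36 + 4*29381 = -36 + 117524 = 117488)
√(1/(C + 40128) + (-8805 - 1*4068)) = √(1/(117488 + 40128) + (-8805 - 1*4068)) = √(1/157616 + (-8805 - 4068)) = √(1/157616 - 12873) = √(-2028990767/157616) = I*√19987588045717/39404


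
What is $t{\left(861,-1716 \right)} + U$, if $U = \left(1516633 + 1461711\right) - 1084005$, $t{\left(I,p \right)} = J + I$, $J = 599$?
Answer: $1895799$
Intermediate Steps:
$t{\left(I,p \right)} = 599 + I$
$U = 1894339$ ($U = 2978344 - 1084005 = 1894339$)
$t{\left(861,-1716 \right)} + U = \left(599 + 861\right) + 1894339 = 1460 + 1894339 = 1895799$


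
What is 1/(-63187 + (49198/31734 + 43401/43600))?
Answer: -691801200/43711081264333 ≈ -1.5827e-5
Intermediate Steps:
1/(-63187 + (49198/31734 + 43401/43600)) = 1/(-63187 + (49198*(1/31734) + 43401*(1/43600))) = 1/(-63187 + (24599/15867 + 43401/43600)) = 1/(-63187 + 1761160067/691801200) = 1/(-43711081264333/691801200) = -691801200/43711081264333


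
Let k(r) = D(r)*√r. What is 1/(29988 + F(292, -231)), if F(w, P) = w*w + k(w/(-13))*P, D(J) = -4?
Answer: 374569/43232152036 - 231*I*√949/21616076018 ≈ 8.6641e-6 - 3.2921e-7*I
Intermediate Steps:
k(r) = -4*√r
F(w, P) = w² - 4*P*√13*√(-w)/13 (F(w, P) = w*w + (-4*√(-w/13))*P = w² + (-4*√13*√(-w)/13)*P = w² - 4*P*√13*√(-w)/13)
1/(29988 + F(292, -231)) = 1/(29988 + (292² - 4/13*(-231)*√13*√(-1*292))) = 1/(29988 + (85264 - 4/13*(-231)*√13*√(-292))) = 1/(29988 + (85264 - 4/13*(-231)*√13*2*I*√73)) = 1/(29988 + (85264 + 1848*I*√949/13)) = 1/(115252 + 1848*I*√949/13)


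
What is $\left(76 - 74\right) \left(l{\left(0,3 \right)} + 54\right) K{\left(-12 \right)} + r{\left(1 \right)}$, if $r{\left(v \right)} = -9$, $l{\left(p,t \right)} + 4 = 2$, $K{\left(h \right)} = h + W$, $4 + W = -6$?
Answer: $-2297$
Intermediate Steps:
$W = -10$ ($W = -4 - 6 = -10$)
$K{\left(h \right)} = -10 + h$ ($K{\left(h \right)} = h - 10 = -10 + h$)
$l{\left(p,t \right)} = -2$ ($l{\left(p,t \right)} = -4 + 2 = -2$)
$\left(76 - 74\right) \left(l{\left(0,3 \right)} + 54\right) K{\left(-12 \right)} + r{\left(1 \right)} = \left(76 - 74\right) \left(-2 + 54\right) \left(-10 - 12\right) - 9 = 2 \cdot 52 \left(-22\right) - 9 = 104 \left(-22\right) - 9 = -2288 - 9 = -2297$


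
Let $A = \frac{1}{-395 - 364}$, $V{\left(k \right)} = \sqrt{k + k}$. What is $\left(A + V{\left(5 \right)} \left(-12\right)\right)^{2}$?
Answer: $\frac{829556641}{576081} + \frac{8 \sqrt{10}}{253} \approx 1440.1$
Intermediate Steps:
$V{\left(k \right)} = \sqrt{2} \sqrt{k}$ ($V{\left(k \right)} = \sqrt{2 k} = \sqrt{2} \sqrt{k}$)
$A = - \frac{1}{759}$ ($A = \frac{1}{-759} = - \frac{1}{759} \approx -0.0013175$)
$\left(A + V{\left(5 \right)} \left(-12\right)\right)^{2} = \left(- \frac{1}{759} + \sqrt{2} \sqrt{5} \left(-12\right)\right)^{2} = \left(- \frac{1}{759} + \sqrt{10} \left(-12\right)\right)^{2} = \left(- \frac{1}{759} - 12 \sqrt{10}\right)^{2}$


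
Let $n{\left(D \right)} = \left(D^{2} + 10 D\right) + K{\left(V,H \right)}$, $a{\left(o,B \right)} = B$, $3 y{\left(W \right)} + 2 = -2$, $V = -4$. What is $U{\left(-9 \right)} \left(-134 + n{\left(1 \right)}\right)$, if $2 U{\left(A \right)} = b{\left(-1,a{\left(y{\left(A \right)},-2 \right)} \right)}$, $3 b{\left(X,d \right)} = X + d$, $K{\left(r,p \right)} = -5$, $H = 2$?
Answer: $64$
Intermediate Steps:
$y{\left(W \right)} = - \frac{4}{3}$ ($y{\left(W \right)} = - \frac{2}{3} + \frac{1}{3} \left(-2\right) = - \frac{2}{3} - \frac{2}{3} = - \frac{4}{3}$)
$b{\left(X,d \right)} = \frac{X}{3} + \frac{d}{3}$ ($b{\left(X,d \right)} = \frac{X + d}{3} = \frac{X}{3} + \frac{d}{3}$)
$U{\left(A \right)} = - \frac{1}{2}$ ($U{\left(A \right)} = \frac{\frac{1}{3} \left(-1\right) + \frac{1}{3} \left(-2\right)}{2} = \frac{- \frac{1}{3} - \frac{2}{3}}{2} = \frac{1}{2} \left(-1\right) = - \frac{1}{2}$)
$n{\left(D \right)} = -5 + D^{2} + 10 D$ ($n{\left(D \right)} = \left(D^{2} + 10 D\right) - 5 = -5 + D^{2} + 10 D$)
$U{\left(-9 \right)} \left(-134 + n{\left(1 \right)}\right) = - \frac{-134 + \left(-5 + 1^{2} + 10 \cdot 1\right)}{2} = - \frac{-134 + \left(-5 + 1 + 10\right)}{2} = - \frac{-134 + 6}{2} = \left(- \frac{1}{2}\right) \left(-128\right) = 64$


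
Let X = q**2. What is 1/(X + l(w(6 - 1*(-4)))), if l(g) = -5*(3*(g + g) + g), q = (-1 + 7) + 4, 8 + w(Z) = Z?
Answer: 1/30 ≈ 0.033333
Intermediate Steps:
w(Z) = -8 + Z
q = 10 (q = 6 + 4 = 10)
l(g) = -35*g (l(g) = -5*(3*(2*g) + g) = -5*(6*g + g) = -35*g)
X = 100 (X = 10**2 = 100)
1/(X + l(w(6 - 1*(-4)))) = 1/(100 - 35*(-8 + (6 - 1*(-4)))) = 1/(100 - 35*(-8 + (6 + 4))) = 1/(100 - 35*(-8 + 10)) = 1/(100 - 35*2) = 1/(100 - 70) = 1/30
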